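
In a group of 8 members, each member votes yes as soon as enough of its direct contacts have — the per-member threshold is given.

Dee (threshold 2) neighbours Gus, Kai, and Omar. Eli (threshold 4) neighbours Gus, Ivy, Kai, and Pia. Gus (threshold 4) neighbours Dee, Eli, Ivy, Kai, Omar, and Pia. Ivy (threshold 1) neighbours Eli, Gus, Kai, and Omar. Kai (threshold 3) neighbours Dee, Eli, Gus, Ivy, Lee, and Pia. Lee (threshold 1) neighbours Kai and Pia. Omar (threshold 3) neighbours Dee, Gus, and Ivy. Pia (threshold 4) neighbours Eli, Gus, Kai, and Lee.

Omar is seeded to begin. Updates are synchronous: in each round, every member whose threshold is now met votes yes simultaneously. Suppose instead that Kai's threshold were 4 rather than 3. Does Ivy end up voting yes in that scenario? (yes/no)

With Kai's threshold at 4:
Round 1 — Omar votes yes (initial).
Round 2 — checking thresholds:
  Dee: 1 of 3 neighbours < 2, holds.
  Gus: 1 of 6 neighbours < 4, holds.
  Ivy: 1 of 4 neighbours ≥ 1, votes yes.
Round 3 — no new yes votes; cascade stops.

yes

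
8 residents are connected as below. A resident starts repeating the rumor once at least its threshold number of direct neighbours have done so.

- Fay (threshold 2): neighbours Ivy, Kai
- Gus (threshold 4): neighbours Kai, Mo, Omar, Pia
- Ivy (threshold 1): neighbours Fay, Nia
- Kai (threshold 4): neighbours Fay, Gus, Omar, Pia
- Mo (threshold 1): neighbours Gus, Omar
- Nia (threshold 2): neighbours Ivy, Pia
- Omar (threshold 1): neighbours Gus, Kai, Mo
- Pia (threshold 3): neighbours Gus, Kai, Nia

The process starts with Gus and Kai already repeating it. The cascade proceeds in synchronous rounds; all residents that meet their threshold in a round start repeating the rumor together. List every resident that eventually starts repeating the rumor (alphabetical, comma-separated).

Round 1 — Gus, Kai start repeating the rumor (initial).
Round 2 — checking thresholds:
  Fay: 1 of 2 neighbours < 2, holds.
  Mo: 1 of 2 neighbours ≥ 1, starts repeating the rumor.
  Omar: 2 of 3 neighbours ≥ 1, starts repeating the rumor.
  Pia: 2 of 3 neighbours < 3, holds.
Round 3 — no new spreads; cascade stops.

Gus, Kai, Mo, Omar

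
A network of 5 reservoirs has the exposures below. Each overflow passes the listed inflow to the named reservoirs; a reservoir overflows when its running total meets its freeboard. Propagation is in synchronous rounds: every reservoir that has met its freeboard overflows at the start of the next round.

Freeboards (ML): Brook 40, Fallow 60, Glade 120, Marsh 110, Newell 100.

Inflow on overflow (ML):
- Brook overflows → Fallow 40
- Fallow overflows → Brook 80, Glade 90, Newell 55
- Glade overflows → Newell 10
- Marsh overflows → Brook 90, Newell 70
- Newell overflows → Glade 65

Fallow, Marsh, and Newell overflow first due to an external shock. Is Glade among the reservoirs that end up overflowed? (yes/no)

Round 1 — Fallow, Marsh, Newell overflow (initial).
  Brook: +80+90 → 170 ≥ 40
  Glade: +90+65 → 155 ≥ 120
Round 2 — Brook, Glade overflow.
No further overflows.

yes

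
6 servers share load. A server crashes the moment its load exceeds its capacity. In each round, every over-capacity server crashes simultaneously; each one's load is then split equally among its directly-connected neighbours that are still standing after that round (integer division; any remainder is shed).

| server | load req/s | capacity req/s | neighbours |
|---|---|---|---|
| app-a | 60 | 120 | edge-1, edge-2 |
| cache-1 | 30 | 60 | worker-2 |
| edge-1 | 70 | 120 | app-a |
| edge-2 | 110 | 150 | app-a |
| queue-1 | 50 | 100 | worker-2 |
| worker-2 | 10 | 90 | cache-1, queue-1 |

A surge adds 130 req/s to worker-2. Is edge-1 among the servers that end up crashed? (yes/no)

Round 1 — worker-2 at 140 > 90. worker-2 crashes.
  worker-2 sheds 140 req/s to cache-1, queue-1: 70 each.
    cache-1: 30+70 = 100 > 60
    queue-1: 50+70 = 120 > 100
Round 2 — cache-1, queue-1 crash.
  cache-1 sheds 100 req/s: no online neighbours, lost.
  queue-1 sheds 120 req/s: no online neighbours, lost.
No further crashes.

no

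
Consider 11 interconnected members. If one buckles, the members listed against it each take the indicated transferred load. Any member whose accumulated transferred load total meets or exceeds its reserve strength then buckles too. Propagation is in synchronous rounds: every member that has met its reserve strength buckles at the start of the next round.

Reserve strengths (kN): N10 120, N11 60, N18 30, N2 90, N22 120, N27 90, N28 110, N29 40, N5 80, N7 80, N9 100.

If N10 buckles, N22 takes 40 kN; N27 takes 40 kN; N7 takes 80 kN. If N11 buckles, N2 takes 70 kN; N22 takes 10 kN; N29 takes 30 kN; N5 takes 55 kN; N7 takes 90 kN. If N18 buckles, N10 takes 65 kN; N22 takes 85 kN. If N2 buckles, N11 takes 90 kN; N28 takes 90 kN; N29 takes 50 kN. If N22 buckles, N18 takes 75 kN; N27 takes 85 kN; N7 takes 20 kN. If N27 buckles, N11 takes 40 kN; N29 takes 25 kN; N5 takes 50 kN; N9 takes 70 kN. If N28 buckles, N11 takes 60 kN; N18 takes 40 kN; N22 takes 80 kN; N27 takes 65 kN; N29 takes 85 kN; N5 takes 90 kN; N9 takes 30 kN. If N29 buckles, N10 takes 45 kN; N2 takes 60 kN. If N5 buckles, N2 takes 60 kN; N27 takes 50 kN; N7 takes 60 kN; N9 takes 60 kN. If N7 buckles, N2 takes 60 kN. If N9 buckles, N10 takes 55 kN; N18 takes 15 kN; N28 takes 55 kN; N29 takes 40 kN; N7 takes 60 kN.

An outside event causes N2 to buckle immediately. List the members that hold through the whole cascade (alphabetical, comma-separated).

N10, N18, N22, N27, N28, N5, N9

Round 1 — N2 buckles (initial).
  N11: +90 → 90 ≥ 60
  N28: +90 → 90 < 110
  N29: +50 → 50 ≥ 40
Round 2 — N11, N29 buckle.
  N10: +45 → 45 < 120
  N22: +10 → 10 < 120
  N5: +55 → 55 < 80
  N7: +90 → 90 ≥ 80
Round 3 — N7 buckles.
No further bucklings.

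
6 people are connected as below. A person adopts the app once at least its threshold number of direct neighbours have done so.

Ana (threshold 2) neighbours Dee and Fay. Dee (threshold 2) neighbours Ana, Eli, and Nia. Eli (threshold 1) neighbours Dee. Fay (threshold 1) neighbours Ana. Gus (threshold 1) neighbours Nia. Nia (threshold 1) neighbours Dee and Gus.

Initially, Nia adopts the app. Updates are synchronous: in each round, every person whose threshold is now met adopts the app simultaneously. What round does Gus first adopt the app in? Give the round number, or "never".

2

Round 1 — Nia adopts the app (initial).
Round 2 — checking thresholds:
  Dee: 1 of 3 neighbours < 2, not yet.
  Gus: 1 of 1 neighbours ≥ 1, adopts the app.
Round 3 — no new adoptions; cascade stops.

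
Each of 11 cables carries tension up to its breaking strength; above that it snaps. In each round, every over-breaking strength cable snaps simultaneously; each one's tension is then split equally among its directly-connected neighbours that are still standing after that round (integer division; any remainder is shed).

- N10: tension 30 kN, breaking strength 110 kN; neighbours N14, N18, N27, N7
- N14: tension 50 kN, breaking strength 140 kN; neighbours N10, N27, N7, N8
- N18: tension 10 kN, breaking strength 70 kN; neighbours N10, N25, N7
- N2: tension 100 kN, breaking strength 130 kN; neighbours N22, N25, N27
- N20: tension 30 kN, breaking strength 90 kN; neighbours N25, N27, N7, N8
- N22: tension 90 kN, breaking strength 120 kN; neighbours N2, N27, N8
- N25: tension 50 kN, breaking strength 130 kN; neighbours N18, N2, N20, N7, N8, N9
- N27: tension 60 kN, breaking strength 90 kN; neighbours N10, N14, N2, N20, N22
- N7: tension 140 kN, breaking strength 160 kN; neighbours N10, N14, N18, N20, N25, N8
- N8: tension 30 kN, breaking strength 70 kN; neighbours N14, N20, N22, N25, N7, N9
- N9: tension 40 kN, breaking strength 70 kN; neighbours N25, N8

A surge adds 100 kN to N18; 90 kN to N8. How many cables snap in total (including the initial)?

Round 1 — N18 at 110 > 70; N8 at 120 > 70. N18, N8 snap.
  N18 sheds 110 kN to N10, N25, N7: 36 each (2 lost).
    N10: 30+36 = 66 ≤ 110
    N25: 50+36 = 86 ≤ 130
    N7: 140+36 = 176 > 160
  N8 sheds 120 kN to N14, N20, N22, N25, N7, N9: 20 each.
    N14: 50+20 = 70 ≤ 140
    N20: 30+20 = 50 ≤ 90
    N22: 90+20 = 110 ≤ 120
    N25: 86+20 = 106 ≤ 130
    N7: 176+20 = 196 > 160
    N9: 40+20 = 60 ≤ 70
Round 2 — N7 snaps.
  N7 sheds 196 kN to N10, N14, N20, N25: 49 each.
    N10: 66+49 = 115 > 110
    N14: 70+49 = 119 ≤ 140
    N20: 50+49 = 99 > 90
    N25: 106+49 = 155 > 130
Round 3 — N10, N20, N25 snap.
  N10 sheds 115 kN to N14, N27: 57 each (1 lost).
    N14: 119+57 = 176 > 140
    N27: 60+57 = 117 > 90
  N20 sheds 99 kN to N27: 99 each.
    N27: 117+99 = 216 > 90
  N25 sheds 155 kN to N2, N9: 77 each (1 lost).
    N2: 100+77 = 177 > 130
    N9: 60+77 = 137 > 70
Round 4 — N14, N2, N27, N9 snap.
  N14 sheds 176 kN: no online neighbours, lost.
  N2 sheds 177 kN to N22: 177 each.
    N22: 110+177 = 287 > 120
  N27 sheds 216 kN to N22: 216 each.
    N22: 287+216 = 503 > 120
  N9 sheds 137 kN: no online neighbours, lost.
Round 5 — N22 snaps.
  N22 sheds 503 kN: no online neighbours, lost.
No further breaks.

11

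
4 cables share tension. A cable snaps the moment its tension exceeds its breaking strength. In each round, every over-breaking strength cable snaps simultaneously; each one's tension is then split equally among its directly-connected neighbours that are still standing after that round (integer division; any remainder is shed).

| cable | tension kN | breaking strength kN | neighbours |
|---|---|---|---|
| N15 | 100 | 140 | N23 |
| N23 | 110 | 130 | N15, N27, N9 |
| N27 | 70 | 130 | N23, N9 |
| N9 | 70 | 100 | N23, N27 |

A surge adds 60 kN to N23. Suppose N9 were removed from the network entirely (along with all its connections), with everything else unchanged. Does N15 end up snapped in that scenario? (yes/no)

yes

With N9 removed:
Round 1 — N23 at 170 > 130. N23 snaps.
  N23 sheds 170 kN to N15, N27: 85 each.
    N15: 100+85 = 185 > 140
    N27: 70+85 = 155 > 130
Round 2 — N15, N27 snap.
  N15 sheds 185 kN: no online neighbours, lost.
  N27 sheds 155 kN: no online neighbours, lost.
No further breaks.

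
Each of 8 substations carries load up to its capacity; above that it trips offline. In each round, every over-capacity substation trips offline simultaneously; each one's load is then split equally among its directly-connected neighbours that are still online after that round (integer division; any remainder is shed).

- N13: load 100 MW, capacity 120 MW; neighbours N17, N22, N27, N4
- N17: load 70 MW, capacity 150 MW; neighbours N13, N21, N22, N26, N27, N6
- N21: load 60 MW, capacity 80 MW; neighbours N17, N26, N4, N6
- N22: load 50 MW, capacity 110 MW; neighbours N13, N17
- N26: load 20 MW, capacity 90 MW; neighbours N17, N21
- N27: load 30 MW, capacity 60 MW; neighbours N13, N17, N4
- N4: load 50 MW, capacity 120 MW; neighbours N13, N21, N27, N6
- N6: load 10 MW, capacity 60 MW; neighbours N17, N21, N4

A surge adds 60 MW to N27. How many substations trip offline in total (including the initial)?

8

Round 1 — N27 at 90 > 60. N27 trips offline.
  N27 sheds 90 MW to N13, N17, N4: 30 each.
    N13: 100+30 = 130 > 120
    N17: 70+30 = 100 ≤ 150
    N4: 50+30 = 80 ≤ 120
Round 2 — N13 trips offline.
  N13 sheds 130 MW to N17, N22, N4: 43 each (1 lost).
    N17: 100+43 = 143 ≤ 150
    N22: 50+43 = 93 ≤ 110
    N4: 80+43 = 123 > 120
Round 3 — N4 trips offline.
  N4 sheds 123 MW to N21, N6: 61 each (1 lost).
    N21: 60+61 = 121 > 80
    N6: 10+61 = 71 > 60
Round 4 — N21, N6 trip offline.
  N21 sheds 121 MW to N17, N26: 60 each (1 lost).
    N17: 143+60 = 203 > 150
    N26: 20+60 = 80 ≤ 90
  N6 sheds 71 MW to N17: 71 each.
    N17: 203+71 = 274 > 150
Round 5 — N17 trips offline.
  N17 sheds 274 MW to N22, N26: 137 each.
    N22: 93+137 = 230 > 110
    N26: 80+137 = 217 > 90
Round 6 — N22, N26 trip offline.
  N22 sheds 230 MW: no online neighbours, lost.
  N26 sheds 217 MW: no online neighbours, lost.
No further trips.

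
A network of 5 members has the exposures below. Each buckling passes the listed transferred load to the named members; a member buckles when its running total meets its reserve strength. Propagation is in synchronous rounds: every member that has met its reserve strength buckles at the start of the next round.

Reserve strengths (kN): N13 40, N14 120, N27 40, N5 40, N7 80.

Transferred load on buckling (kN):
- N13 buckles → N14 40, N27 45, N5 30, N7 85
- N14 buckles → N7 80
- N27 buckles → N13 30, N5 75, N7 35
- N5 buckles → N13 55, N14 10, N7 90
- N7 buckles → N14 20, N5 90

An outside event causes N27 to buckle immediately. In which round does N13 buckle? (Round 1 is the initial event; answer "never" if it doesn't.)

Round 1 — N27 buckles (initial).
  N13: +30 → 30 < 40
  N5: +75 → 75 ≥ 40
  N7: +35 → 35 < 80
Round 2 — N5 buckles.
  N13: +55 → 85 ≥ 40
  N14: +10 → 10 < 120
  N7: +90 → 125 ≥ 80
Round 3 — N13, N7 buckle.
  N14: +40+20 → 70 < 120
No further bucklings.

3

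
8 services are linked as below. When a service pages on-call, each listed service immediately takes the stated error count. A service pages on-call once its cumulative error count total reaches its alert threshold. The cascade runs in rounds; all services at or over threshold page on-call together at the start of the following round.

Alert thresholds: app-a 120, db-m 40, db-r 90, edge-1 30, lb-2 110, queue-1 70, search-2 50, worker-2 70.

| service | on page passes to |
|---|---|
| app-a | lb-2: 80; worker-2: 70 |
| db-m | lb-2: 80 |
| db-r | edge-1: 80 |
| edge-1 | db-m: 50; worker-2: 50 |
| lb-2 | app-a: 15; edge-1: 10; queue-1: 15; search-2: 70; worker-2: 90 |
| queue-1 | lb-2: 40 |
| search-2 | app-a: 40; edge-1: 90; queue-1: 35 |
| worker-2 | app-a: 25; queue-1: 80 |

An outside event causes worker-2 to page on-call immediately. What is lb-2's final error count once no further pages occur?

40

Round 1 — worker-2 pages on-call (initial).
  app-a: +25 → 25 < 120
  queue-1: +80 → 80 ≥ 70
Round 2 — queue-1 pages on-call.
  lb-2: +40 → 40 < 110
No further pages.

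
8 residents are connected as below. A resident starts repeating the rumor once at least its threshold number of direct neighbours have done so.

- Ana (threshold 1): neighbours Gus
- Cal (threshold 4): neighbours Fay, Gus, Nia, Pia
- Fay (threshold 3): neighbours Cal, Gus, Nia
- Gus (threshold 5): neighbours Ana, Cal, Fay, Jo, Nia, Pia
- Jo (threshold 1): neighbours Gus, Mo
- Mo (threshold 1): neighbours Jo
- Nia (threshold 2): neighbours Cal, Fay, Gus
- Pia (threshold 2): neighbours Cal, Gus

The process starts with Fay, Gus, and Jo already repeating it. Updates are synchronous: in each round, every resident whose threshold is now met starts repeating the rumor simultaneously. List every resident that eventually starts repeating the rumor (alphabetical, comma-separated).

Ana, Fay, Gus, Jo, Mo, Nia

Round 1 — Fay, Gus, Jo start repeating the rumor (initial).
Round 2 — checking thresholds:
  Ana: 1 of 1 neighbours ≥ 1, starts repeating the rumor.
  Cal: 2 of 4 neighbours < 4, holds.
  Mo: 1 of 1 neighbours ≥ 1, starts repeating the rumor.
  Nia: 2 of 3 neighbours ≥ 2, starts repeating the rumor.
  Pia: 1 of 2 neighbours < 2, holds.
Round 3 — no new spreads; cascade stops.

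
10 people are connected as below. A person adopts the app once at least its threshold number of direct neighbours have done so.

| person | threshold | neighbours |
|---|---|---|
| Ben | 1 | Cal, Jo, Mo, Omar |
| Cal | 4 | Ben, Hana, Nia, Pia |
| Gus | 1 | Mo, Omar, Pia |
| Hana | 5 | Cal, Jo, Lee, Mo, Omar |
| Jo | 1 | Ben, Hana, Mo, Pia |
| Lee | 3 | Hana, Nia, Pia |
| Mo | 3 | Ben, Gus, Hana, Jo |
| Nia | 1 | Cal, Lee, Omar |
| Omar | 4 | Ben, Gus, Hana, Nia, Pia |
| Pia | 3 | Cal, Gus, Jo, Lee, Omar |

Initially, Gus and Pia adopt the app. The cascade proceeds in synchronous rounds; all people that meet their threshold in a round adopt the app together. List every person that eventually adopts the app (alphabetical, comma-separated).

Ben, Gus, Jo, Mo, Pia

Round 1 — Gus, Pia adopt the app (initial).
Round 2 — checking thresholds:
  Cal: 1 of 4 neighbours < 4, holds.
  Jo: 1 of 4 neighbours ≥ 1, adopts the app.
  Lee: 1 of 3 neighbours < 3, holds.
  Mo: 1 of 4 neighbours < 3, holds.
  Omar: 2 of 5 neighbours < 4, holds.
Round 3 — checking thresholds:
  Ben: 1 of 4 neighbours ≥ 1, adopts the app.
  Cal: 1 of 4 neighbours < 4, holds.
  Hana: 1 of 5 neighbours < 5, holds.
  Lee: 1 of 3 neighbours < 3, holds.
  Mo: 2 of 4 neighbours < 3, holds.
  Omar: 2 of 5 neighbours < 4, holds.
Round 4 — checking thresholds:
  Cal: 2 of 4 neighbours < 4, holds.
  Hana: 1 of 5 neighbours < 5, holds.
  Lee: 1 of 3 neighbours < 3, holds.
  Mo: 3 of 4 neighbours ≥ 3, adopts the app.
  Omar: 3 of 5 neighbours < 4, holds.
Round 5 — no new adoptions; cascade stops.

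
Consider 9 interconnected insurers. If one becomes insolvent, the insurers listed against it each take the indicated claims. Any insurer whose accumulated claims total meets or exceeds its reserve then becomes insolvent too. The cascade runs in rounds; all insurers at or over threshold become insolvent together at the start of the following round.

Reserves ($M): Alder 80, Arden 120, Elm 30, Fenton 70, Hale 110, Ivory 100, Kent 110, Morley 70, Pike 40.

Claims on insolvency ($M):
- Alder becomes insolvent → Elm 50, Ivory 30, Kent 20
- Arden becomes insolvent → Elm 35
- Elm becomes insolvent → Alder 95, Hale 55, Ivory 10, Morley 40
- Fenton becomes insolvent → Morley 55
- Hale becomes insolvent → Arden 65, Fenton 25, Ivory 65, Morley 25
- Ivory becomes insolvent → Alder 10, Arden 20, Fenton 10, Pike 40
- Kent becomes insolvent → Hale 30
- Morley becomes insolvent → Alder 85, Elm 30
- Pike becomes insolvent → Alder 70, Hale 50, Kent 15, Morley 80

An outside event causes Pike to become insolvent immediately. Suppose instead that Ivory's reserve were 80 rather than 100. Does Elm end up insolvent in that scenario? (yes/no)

With Ivory's reserve at 80:
Round 1 — Pike becomes insolvent (initial).
  Alder: +70 → 70 < 80
  Hale: +50 → 50 < 110
  Kent: +15 → 15 < 110
  Morley: +80 → 80 ≥ 70
Round 2 — Morley becomes insolvent.
  Alder: +85 → 155 ≥ 80
  Elm: +30 → 30 ≥ 30
Round 3 — Alder, Elm become insolvent.
  Hale: +55 → 105 < 110
  Ivory: +30+10 → 40 < 80
  Kent: +20 → 35 < 110
No further insolvencies.

yes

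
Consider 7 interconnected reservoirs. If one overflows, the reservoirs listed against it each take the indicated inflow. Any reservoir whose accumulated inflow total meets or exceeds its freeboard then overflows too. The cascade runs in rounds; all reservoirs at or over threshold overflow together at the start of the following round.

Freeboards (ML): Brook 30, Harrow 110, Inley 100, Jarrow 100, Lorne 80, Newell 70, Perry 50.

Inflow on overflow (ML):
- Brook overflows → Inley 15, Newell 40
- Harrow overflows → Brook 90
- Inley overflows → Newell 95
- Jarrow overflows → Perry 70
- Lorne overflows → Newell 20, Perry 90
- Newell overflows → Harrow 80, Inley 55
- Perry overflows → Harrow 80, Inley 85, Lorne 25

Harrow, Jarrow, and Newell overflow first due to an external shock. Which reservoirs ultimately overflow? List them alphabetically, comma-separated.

Brook, Harrow, Inley, Jarrow, Newell, Perry

Round 1 — Harrow, Jarrow, Newell overflow (initial).
  Brook: +90 → 90 ≥ 30
  Inley: +55 → 55 < 100
  Perry: +70 → 70 ≥ 50
Round 2 — Brook, Perry overflow.
  Inley: +15+85 → 155 ≥ 100
  Lorne: +25 → 25 < 80
Round 3 — Inley overflows.
No further overflows.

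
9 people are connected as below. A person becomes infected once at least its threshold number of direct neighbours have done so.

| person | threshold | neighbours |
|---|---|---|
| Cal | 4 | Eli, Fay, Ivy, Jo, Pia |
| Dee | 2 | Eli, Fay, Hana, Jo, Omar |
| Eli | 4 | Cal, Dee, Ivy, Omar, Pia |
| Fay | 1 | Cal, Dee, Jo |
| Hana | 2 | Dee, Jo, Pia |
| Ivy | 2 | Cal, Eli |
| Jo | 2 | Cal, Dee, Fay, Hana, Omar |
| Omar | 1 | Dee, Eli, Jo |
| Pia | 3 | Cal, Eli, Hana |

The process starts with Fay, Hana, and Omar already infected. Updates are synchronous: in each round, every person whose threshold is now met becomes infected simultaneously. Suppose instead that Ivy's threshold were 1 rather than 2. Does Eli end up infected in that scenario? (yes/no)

With Ivy's threshold at 1:
Round 1 — Fay, Hana, Omar become infected (initial).
Round 2 — checking thresholds:
  Cal: 1 of 5 neighbours < 4, holds.
  Dee: 3 of 5 neighbours ≥ 2, becomes infected.
  Eli: 1 of 5 neighbours < 4, holds.
  Jo: 3 of 5 neighbours ≥ 2, becomes infected.
  Pia: 1 of 3 neighbours < 3, holds.
Round 3 — no new infections; cascade stops.

no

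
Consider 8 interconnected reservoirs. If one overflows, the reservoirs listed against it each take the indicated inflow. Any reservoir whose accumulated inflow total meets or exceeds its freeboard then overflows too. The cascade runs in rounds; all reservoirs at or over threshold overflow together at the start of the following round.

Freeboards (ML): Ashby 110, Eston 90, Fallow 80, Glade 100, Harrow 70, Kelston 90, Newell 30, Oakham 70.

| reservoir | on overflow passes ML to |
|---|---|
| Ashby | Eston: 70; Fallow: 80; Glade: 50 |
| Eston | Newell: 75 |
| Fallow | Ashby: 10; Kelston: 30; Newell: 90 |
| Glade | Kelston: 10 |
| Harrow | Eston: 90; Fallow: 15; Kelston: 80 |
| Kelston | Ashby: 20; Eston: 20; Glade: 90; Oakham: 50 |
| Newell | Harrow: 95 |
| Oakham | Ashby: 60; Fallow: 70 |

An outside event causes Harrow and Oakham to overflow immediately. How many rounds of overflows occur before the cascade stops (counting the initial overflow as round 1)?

3

Round 1 — Harrow, Oakham overflow (initial).
  Ashby: +60 → 60 < 110
  Eston: +90 → 90 ≥ 90
  Fallow: +15+70 → 85 ≥ 80
  Kelston: +80 → 80 < 90
Round 2 — Eston, Fallow overflow.
  Ashby: +10 → 70 < 110
  Kelston: +30 → 110 ≥ 90
  Newell: +75+90 → 165 ≥ 30
Round 3 — Kelston, Newell overflow.
  Ashby: +20 → 90 < 110
  Glade: +90 → 90 < 100
No further overflows.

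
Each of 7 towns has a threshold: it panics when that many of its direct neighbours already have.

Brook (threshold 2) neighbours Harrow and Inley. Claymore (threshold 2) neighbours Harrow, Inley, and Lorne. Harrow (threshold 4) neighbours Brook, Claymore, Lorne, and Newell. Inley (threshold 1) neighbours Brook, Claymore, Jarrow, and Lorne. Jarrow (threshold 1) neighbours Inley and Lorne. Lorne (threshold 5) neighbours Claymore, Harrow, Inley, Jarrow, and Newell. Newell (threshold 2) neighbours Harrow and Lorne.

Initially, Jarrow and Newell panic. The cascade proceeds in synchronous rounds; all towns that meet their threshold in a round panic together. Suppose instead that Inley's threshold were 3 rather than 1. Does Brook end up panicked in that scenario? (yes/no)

With Inley's threshold at 3:
Round 1 — Jarrow, Newell panic (initial).
Round 2 — no new panics; cascade stops.

no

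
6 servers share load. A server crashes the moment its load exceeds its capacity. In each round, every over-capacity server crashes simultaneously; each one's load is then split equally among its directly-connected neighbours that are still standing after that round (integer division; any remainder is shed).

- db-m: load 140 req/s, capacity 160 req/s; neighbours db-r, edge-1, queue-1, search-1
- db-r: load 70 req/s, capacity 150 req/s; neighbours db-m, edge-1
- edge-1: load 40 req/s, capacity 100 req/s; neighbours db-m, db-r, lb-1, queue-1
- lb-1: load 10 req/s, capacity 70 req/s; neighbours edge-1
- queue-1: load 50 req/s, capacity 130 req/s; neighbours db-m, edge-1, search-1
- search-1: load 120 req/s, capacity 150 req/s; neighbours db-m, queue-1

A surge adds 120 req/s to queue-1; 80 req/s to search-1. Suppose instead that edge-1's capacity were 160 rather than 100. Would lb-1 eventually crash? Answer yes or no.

With edge-1's capacity at 160:
Round 1 — queue-1 at 170 > 130; search-1 at 200 > 150. queue-1, search-1 crash.
  queue-1 sheds 170 req/s to db-m, edge-1: 85 each.
    db-m: 140+85 = 225 > 160
    edge-1: 40+85 = 125 ≤ 160
  search-1 sheds 200 req/s to db-m: 200 each.
    db-m: 225+200 = 425 > 160
Round 2 — db-m crashes.
  db-m sheds 425 req/s to db-r, edge-1: 212 each (1 lost).
    db-r: 70+212 = 282 > 150
    edge-1: 125+212 = 337 > 160
Round 3 — db-r, edge-1 crash.
  db-r sheds 282 req/s: no online neighbours, lost.
  edge-1 sheds 337 req/s to lb-1: 337 each.
    lb-1: 10+337 = 347 > 70
Round 4 — lb-1 crashes.
  lb-1 sheds 347 req/s: no online neighbours, lost.
No further crashes.

yes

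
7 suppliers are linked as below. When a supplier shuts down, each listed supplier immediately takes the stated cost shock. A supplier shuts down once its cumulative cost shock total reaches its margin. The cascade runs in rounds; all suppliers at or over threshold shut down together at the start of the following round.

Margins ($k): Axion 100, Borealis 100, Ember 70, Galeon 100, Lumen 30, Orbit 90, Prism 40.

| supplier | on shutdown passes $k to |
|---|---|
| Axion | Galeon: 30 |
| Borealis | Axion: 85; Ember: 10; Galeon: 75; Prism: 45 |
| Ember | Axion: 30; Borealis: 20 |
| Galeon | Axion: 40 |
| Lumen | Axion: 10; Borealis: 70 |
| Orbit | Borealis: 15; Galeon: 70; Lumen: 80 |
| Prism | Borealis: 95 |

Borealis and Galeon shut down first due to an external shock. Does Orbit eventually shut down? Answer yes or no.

Round 1 — Borealis, Galeon shut down (initial).
  Axion: +85+40 → 125 ≥ 100
  Ember: +10 → 10 < 70
  Prism: +45 → 45 ≥ 40
Round 2 — Axion, Prism shut down.
No further shutdowns.

no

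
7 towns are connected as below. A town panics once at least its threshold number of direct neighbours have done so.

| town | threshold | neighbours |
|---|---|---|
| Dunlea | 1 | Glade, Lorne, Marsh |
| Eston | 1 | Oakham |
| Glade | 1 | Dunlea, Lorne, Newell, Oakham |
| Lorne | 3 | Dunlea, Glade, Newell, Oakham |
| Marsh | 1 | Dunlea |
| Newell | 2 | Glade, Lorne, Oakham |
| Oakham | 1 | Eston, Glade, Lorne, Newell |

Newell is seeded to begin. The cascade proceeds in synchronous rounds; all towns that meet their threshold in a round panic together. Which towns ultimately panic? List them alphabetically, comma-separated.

Dunlea, Eston, Glade, Lorne, Marsh, Newell, Oakham

Round 1 — Newell panics (initial).
Round 2 — checking thresholds:
  Glade: 1 of 4 neighbours ≥ 1, panics.
  Lorne: 1 of 4 neighbours < 3, holds.
  Oakham: 1 of 4 neighbours ≥ 1, panics.
Round 3 — checking thresholds:
  Dunlea: 1 of 3 neighbours ≥ 1, panics.
  Eston: 1 of 1 neighbours ≥ 1, panics.
  Lorne: 3 of 4 neighbours ≥ 3, panics.
Round 4 — checking thresholds:
  Marsh: 1 of 1 neighbours ≥ 1, panics.
Round 5 — no new panics; cascade stops.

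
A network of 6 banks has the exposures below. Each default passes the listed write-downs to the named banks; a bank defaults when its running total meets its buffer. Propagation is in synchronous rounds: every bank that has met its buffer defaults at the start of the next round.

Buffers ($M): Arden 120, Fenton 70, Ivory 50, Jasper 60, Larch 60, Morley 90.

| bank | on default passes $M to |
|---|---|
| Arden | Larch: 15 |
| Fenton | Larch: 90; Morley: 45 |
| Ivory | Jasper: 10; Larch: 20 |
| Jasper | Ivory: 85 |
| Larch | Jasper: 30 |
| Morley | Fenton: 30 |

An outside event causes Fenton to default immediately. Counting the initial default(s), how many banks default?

Round 1 — Fenton defaults (initial).
  Larch: +90 → 90 ≥ 60
  Morley: +45 → 45 < 90
Round 2 — Larch defaults.
  Jasper: +30 → 30 < 60
No further defaults.

2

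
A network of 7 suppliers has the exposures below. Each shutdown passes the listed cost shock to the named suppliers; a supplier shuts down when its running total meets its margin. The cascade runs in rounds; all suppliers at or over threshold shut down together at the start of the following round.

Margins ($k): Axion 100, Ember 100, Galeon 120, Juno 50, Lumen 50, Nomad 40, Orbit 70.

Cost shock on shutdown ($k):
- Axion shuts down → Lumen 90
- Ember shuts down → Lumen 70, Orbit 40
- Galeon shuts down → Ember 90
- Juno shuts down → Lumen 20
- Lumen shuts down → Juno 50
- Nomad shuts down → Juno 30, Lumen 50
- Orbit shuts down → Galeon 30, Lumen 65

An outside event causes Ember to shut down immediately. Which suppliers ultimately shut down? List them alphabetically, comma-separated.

Ember, Juno, Lumen

Round 1 — Ember shuts down (initial).
  Lumen: +70 → 70 ≥ 50
  Orbit: +40 → 40 < 70
Round 2 — Lumen shuts down.
  Juno: +50 → 50 ≥ 50
Round 3 — Juno shuts down.
No further shutdowns.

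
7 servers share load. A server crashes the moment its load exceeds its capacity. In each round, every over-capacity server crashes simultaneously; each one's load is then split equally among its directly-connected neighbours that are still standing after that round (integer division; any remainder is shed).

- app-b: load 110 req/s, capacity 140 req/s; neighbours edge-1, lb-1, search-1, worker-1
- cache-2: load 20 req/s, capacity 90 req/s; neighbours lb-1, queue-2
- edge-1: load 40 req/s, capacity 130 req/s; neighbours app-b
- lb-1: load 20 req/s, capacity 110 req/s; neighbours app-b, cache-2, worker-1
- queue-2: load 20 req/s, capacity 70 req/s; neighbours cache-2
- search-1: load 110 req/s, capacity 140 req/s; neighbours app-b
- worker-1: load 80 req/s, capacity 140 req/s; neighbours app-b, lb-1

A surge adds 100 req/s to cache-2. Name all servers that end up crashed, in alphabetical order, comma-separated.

Round 1 — cache-2 at 120 > 90. cache-2 crashes.
  cache-2 sheds 120 req/s to lb-1, queue-2: 60 each.
    lb-1: 20+60 = 80 ≤ 110
    queue-2: 20+60 = 80 > 70
Round 2 — queue-2 crashes.
  queue-2 sheds 80 req/s: no online neighbours, lost.
No further crashes.

cache-2, queue-2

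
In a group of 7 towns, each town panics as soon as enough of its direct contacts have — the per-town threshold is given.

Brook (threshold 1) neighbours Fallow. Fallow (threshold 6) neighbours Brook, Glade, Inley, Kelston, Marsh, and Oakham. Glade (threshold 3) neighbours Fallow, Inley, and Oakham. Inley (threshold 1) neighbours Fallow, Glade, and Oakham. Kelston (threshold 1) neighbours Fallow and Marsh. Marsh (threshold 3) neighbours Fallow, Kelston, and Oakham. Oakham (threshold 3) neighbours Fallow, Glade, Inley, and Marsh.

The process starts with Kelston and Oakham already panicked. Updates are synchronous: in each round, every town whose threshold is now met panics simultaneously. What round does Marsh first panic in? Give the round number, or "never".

never

Round 1 — Kelston, Oakham panic (initial).
Round 2 — checking thresholds:
  Fallow: 2 of 6 neighbours < 6, not yet.
  Glade: 1 of 3 neighbours < 3, not yet.
  Inley: 1 of 3 neighbours ≥ 1, panics.
  Marsh: 2 of 3 neighbours < 3, not yet.
Round 3 — no new panics; cascade stops.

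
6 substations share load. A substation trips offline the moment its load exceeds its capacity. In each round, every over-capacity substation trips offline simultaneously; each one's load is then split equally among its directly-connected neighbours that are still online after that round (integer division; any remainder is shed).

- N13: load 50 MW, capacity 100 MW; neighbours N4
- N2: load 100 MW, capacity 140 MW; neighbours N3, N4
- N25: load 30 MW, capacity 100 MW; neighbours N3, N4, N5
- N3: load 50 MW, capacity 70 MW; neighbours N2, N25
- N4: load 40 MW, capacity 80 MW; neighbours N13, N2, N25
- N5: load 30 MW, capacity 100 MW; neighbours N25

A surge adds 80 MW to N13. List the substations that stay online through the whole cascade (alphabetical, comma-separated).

N5

Round 1 — N13 at 130 > 100. N13 trips offline.
  N13 sheds 130 MW to N4: 130 each.
    N4: 40+130 = 170 > 80
Round 2 — N4 trips offline.
  N4 sheds 170 MW to N2, N25: 85 each.
    N2: 100+85 = 185 > 140
    N25: 30+85 = 115 > 100
Round 3 — N2, N25 trip offline.
  N2 sheds 185 MW to N3: 185 each.
    N3: 50+185 = 235 > 70
  N25 sheds 115 MW to N3, N5: 57 each (1 lost).
    N3: 235+57 = 292 > 70
    N5: 30+57 = 87 ≤ 100
Round 4 — N3 trips offline.
  N3 sheds 292 MW: no online neighbours, lost.
No further trips.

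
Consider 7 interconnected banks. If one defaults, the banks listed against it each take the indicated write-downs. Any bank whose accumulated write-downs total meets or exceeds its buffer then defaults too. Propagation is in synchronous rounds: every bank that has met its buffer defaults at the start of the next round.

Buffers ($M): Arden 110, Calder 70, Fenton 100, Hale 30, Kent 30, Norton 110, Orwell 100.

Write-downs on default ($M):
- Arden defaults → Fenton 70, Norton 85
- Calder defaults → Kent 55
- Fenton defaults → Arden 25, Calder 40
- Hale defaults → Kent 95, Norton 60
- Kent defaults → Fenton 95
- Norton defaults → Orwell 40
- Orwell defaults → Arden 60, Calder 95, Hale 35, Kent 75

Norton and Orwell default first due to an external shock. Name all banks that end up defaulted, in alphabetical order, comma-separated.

Calder, Hale, Kent, Norton, Orwell

Round 1 — Norton, Orwell default (initial).
  Arden: +60 → 60 < 110
  Calder: +95 → 95 ≥ 70
  Hale: +35 → 35 ≥ 30
  Kent: +75 → 75 ≥ 30
Round 2 — Calder, Hale, Kent default.
  Fenton: +95 → 95 < 100
No further defaults.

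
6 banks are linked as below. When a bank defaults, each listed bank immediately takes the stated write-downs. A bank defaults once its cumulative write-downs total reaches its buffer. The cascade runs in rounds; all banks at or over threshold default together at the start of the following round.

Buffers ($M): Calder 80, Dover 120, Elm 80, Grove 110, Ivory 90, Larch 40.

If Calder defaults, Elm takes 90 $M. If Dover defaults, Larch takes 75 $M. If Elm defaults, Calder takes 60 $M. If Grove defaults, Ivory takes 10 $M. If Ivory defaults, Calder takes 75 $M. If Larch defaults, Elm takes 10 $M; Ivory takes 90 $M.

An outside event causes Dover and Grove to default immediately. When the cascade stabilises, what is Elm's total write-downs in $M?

Round 1 — Dover, Grove default (initial).
  Ivory: +10 → 10 < 90
  Larch: +75 → 75 ≥ 40
Round 2 — Larch defaults.
  Elm: +10 → 10 < 80
  Ivory: +90 → 100 ≥ 90
Round 3 — Ivory defaults.
  Calder: +75 → 75 < 80
No further defaults.

10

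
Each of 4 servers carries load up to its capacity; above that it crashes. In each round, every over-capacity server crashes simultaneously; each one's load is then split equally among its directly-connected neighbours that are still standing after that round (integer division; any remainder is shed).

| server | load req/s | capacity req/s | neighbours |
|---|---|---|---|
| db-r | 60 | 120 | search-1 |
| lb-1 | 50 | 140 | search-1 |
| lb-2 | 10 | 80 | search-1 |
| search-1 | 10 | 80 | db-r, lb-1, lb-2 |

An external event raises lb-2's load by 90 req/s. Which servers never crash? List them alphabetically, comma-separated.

Round 1 — lb-2 at 100 > 80. lb-2 crashes.
  lb-2 sheds 100 req/s to search-1: 100 each.
    search-1: 10+100 = 110 > 80
Round 2 — search-1 crashes.
  search-1 sheds 110 req/s to db-r, lb-1: 55 each.
    db-r: 60+55 = 115 ≤ 120
    lb-1: 50+55 = 105 ≤ 140
No further crashes.

db-r, lb-1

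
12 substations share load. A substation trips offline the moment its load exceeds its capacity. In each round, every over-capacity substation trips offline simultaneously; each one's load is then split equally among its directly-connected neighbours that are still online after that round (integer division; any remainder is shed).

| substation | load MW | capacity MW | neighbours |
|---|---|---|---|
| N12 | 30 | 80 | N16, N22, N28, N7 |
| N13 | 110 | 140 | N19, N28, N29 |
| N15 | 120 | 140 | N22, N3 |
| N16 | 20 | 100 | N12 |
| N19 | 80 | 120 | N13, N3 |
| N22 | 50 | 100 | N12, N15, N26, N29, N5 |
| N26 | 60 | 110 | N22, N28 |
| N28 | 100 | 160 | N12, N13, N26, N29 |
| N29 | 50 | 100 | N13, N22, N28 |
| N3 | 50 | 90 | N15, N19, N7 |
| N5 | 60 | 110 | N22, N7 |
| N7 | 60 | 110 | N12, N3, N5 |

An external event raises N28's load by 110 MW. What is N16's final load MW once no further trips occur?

47

Round 1 — N28 at 210 > 160. N28 trips offline.
  N28 sheds 210 MW to N12, N13, N26, N29: 52 each (2 lost).
    N12: 30+52 = 82 > 80
    N13: 110+52 = 162 > 140
    N26: 60+52 = 112 > 110
    N29: 50+52 = 102 > 100
Round 2 — N12, N13, N26, N29 trip offline.
  N12 sheds 82 MW to N16, N22, N7: 27 each (1 lost).
    N16: 20+27 = 47 ≤ 100
    N22: 50+27 = 77 ≤ 100
    N7: 60+27 = 87 ≤ 110
  N13 sheds 162 MW to N19: 162 each.
    N19: 80+162 = 242 > 120
  N26 sheds 112 MW to N22: 112 each.
    N22: 77+112 = 189 > 100
  N29 sheds 102 MW to N22: 102 each.
    N22: 189+102 = 291 > 100
Round 3 — N19, N22 trip offline.
  N19 sheds 242 MW to N3: 242 each.
    N3: 50+242 = 292 > 90
  N22 sheds 291 MW to N15, N5: 145 each (1 lost).
    N15: 120+145 = 265 > 140
    N5: 60+145 = 205 > 110
Round 4 — N15, N3, N5 trip offline.
  N15 sheds 265 MW: no online neighbours, lost.
  N3 sheds 292 MW to N7: 292 each.
    N7: 87+292 = 379 > 110
  N5 sheds 205 MW to N7: 205 each.
    N7: 379+205 = 584 > 110
Round 5 — N7 trips offline.
  N7 sheds 584 MW: no online neighbours, lost.
No further trips.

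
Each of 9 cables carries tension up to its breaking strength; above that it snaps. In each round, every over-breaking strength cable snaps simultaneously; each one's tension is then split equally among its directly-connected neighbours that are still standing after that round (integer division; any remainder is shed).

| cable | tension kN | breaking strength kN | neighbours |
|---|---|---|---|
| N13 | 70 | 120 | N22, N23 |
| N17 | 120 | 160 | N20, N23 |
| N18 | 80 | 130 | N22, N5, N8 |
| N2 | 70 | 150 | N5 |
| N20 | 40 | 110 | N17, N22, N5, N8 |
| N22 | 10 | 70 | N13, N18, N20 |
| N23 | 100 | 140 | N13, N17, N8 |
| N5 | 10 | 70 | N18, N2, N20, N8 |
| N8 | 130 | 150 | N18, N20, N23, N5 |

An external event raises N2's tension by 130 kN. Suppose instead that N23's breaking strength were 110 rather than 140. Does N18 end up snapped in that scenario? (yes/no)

yes

With N23's breaking strength at 110:
Round 1 — N2 at 200 > 150. N2 snaps.
  N2 sheds 200 kN to N5: 200 each.
    N5: 10+200 = 210 > 70
Round 2 — N5 snaps.
  N5 sheds 210 kN to N18, N20, N8: 70 each.
    N18: 80+70 = 150 > 130
    N20: 40+70 = 110 ≤ 110
    N8: 130+70 = 200 > 150
Round 3 — N18, N8 snap.
  N18 sheds 150 kN to N22: 150 each.
    N22: 10+150 = 160 > 70
  N8 sheds 200 kN to N20, N23: 100 each.
    N20: 110+100 = 210 > 110
    N23: 100+100 = 200 > 110
Round 4 — N20, N22, N23 snap.
  N20 sheds 210 kN to N17: 210 each.
    N17: 120+210 = 330 > 160
  N22 sheds 160 kN to N13: 160 each.
    N13: 70+160 = 230 > 120
  N23 sheds 200 kN to N13, N17: 100 each.
    N13: 230+100 = 330 > 120
    N17: 330+100 = 430 > 160
Round 5 — N13, N17 snap.
  N13 sheds 330 kN: no online neighbours, lost.
  N17 sheds 430 kN: no online neighbours, lost.
No further breaks.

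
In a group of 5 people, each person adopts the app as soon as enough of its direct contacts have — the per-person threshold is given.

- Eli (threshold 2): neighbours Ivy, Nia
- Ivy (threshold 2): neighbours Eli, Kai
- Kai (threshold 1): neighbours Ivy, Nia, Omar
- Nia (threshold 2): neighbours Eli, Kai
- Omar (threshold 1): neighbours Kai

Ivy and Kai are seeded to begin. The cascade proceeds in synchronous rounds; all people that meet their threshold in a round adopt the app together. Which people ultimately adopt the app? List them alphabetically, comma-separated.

Ivy, Kai, Omar

Round 1 — Ivy, Kai adopt the app (initial).
Round 2 — checking thresholds:
  Eli: 1 of 2 neighbours < 2, below threshold.
  Nia: 1 of 2 neighbours < 2, below threshold.
  Omar: 1 of 1 neighbours ≥ 1, adopts the app.
Round 3 — no new adoptions; cascade stops.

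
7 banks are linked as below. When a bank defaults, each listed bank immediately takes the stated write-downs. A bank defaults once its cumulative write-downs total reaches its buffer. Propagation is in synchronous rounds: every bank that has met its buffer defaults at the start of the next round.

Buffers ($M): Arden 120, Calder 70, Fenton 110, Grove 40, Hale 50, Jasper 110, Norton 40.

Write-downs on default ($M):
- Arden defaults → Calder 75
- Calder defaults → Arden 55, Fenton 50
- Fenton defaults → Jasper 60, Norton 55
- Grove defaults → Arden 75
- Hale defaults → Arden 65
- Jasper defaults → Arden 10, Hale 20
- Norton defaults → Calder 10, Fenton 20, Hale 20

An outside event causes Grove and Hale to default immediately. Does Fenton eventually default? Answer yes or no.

no

Round 1 — Grove, Hale default (initial).
  Arden: +75+65 → 140 ≥ 120
Round 2 — Arden defaults.
  Calder: +75 → 75 ≥ 70
Round 3 — Calder defaults.
  Fenton: +50 → 50 < 110
No further defaults.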